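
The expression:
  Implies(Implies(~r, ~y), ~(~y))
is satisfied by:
  {y: True}


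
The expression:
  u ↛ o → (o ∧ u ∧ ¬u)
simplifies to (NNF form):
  o ∨ ¬u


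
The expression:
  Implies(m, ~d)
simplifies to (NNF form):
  ~d | ~m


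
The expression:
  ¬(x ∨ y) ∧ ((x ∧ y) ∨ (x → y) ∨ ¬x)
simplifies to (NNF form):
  ¬x ∧ ¬y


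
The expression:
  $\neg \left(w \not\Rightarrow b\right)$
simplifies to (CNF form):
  $b \vee \neg w$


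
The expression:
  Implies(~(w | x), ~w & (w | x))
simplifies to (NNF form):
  w | x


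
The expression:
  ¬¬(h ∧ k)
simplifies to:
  h ∧ k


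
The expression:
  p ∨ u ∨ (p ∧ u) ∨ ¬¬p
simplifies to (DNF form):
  p ∨ u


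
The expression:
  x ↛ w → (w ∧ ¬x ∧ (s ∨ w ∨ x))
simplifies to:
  w ∨ ¬x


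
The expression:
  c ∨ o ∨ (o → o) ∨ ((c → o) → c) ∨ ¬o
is always true.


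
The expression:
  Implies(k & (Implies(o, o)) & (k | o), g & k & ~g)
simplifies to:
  ~k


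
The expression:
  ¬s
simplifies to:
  ¬s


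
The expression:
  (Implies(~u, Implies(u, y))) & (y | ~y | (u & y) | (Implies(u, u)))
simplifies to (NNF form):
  True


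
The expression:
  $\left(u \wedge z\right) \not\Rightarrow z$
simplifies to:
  $\text{False}$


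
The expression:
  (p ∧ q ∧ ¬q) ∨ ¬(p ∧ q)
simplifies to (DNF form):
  ¬p ∨ ¬q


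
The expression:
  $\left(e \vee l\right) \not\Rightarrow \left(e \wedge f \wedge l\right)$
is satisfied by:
  {l: True, f: False, e: False}
  {l: True, e: True, f: False}
  {l: True, f: True, e: False}
  {e: True, f: False, l: False}
  {e: True, f: True, l: False}


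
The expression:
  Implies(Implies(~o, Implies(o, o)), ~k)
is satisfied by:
  {k: False}


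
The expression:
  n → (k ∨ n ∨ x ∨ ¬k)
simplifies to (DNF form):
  True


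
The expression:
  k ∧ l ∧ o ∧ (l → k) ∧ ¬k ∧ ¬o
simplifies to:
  False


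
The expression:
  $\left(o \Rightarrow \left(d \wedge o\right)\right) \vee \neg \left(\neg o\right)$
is always true.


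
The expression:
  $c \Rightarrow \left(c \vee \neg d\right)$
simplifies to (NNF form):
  $\text{True}$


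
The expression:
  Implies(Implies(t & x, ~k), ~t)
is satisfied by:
  {k: True, x: True, t: False}
  {k: True, x: False, t: False}
  {x: True, k: False, t: False}
  {k: False, x: False, t: False}
  {k: True, t: True, x: True}


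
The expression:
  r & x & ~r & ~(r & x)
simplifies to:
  False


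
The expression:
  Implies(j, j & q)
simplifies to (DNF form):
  q | ~j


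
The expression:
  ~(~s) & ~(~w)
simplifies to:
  s & w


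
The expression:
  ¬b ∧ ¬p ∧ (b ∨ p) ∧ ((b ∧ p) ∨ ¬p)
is never true.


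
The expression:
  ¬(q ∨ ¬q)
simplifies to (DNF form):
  False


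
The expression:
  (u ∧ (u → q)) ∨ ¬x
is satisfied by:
  {q: True, u: True, x: False}
  {q: True, u: False, x: False}
  {u: True, q: False, x: False}
  {q: False, u: False, x: False}
  {x: True, q: True, u: True}


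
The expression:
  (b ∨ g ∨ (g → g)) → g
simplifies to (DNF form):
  g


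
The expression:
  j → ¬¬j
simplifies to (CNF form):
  True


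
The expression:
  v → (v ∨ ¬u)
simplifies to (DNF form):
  True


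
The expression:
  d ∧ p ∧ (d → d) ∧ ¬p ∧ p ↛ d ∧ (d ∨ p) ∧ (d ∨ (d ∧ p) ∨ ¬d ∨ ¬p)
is never true.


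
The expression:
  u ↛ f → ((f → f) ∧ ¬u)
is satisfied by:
  {f: True, u: False}
  {u: False, f: False}
  {u: True, f: True}


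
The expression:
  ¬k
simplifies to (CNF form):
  ¬k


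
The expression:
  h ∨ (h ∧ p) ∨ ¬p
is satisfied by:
  {h: True, p: False}
  {p: False, h: False}
  {p: True, h: True}


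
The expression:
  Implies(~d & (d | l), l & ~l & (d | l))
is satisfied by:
  {d: True, l: False}
  {l: False, d: False}
  {l: True, d: True}


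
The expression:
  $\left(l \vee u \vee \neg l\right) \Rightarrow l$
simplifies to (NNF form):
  $l$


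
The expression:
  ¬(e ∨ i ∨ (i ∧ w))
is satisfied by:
  {i: False, e: False}


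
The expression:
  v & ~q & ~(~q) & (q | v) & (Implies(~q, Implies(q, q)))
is never true.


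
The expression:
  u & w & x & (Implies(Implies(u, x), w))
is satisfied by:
  {u: True, w: True, x: True}


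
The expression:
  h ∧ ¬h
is never true.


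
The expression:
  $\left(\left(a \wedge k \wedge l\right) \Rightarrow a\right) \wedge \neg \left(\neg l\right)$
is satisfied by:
  {l: True}


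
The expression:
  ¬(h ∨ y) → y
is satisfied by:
  {y: True, h: True}
  {y: True, h: False}
  {h: True, y: False}


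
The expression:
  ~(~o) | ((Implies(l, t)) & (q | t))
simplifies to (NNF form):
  o | t | (q & ~l)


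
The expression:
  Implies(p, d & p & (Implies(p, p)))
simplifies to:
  d | ~p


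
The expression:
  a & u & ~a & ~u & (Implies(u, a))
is never true.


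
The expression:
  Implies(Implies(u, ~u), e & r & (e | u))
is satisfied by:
  {r: True, u: True, e: True}
  {r: True, u: True, e: False}
  {u: True, e: True, r: False}
  {u: True, e: False, r: False}
  {r: True, e: True, u: False}


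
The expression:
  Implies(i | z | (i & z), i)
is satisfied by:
  {i: True, z: False}
  {z: False, i: False}
  {z: True, i: True}


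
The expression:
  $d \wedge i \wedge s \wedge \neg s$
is never true.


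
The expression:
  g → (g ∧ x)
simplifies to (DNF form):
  x ∨ ¬g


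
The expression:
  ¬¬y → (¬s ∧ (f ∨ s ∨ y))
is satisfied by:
  {s: False, y: False}
  {y: True, s: False}
  {s: True, y: False}


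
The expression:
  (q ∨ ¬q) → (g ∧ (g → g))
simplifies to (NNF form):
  g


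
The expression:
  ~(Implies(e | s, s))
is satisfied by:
  {e: True, s: False}


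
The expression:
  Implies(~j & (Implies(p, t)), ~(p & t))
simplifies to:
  j | ~p | ~t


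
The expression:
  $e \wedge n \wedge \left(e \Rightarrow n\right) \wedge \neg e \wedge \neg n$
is never true.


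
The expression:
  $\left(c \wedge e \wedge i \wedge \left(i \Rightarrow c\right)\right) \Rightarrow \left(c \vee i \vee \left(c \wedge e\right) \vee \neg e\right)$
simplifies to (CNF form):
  $\text{True}$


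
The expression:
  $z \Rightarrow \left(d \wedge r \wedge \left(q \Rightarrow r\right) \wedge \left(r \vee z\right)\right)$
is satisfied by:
  {r: True, d: True, z: False}
  {r: True, d: False, z: False}
  {d: True, r: False, z: False}
  {r: False, d: False, z: False}
  {r: True, z: True, d: True}


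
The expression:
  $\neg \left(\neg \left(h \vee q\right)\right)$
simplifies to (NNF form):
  $h \vee q$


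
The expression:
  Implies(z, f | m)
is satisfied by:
  {m: True, f: True, z: False}
  {m: True, f: False, z: False}
  {f: True, m: False, z: False}
  {m: False, f: False, z: False}
  {z: True, m: True, f: True}
  {z: True, m: True, f: False}
  {z: True, f: True, m: False}


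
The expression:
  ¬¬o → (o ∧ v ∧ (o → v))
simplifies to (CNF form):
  v ∨ ¬o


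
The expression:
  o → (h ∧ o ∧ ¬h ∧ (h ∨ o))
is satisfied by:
  {o: False}


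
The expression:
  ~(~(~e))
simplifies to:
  ~e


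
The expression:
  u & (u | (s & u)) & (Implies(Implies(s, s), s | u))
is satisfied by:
  {u: True}


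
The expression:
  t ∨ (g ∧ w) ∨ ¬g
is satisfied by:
  {t: True, w: True, g: False}
  {t: True, g: False, w: False}
  {w: True, g: False, t: False}
  {w: False, g: False, t: False}
  {t: True, w: True, g: True}
  {t: True, g: True, w: False}
  {w: True, g: True, t: False}


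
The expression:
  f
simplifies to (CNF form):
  f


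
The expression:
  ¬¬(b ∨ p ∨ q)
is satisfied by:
  {b: True, q: True, p: True}
  {b: True, q: True, p: False}
  {b: True, p: True, q: False}
  {b: True, p: False, q: False}
  {q: True, p: True, b: False}
  {q: True, p: False, b: False}
  {p: True, q: False, b: False}


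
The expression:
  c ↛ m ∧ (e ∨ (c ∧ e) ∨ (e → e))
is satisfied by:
  {c: True, m: False}


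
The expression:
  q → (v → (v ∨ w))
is always true.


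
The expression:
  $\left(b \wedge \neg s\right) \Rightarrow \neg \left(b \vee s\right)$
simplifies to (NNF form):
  $s \vee \neg b$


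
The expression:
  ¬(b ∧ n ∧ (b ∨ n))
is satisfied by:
  {n: False, b: False}
  {b: True, n: False}
  {n: True, b: False}


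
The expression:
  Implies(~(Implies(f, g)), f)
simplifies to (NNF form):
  True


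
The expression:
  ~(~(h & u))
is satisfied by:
  {h: True, u: True}


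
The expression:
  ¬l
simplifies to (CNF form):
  ¬l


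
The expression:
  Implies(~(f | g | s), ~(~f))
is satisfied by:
  {g: True, s: True, f: True}
  {g: True, s: True, f: False}
  {g: True, f: True, s: False}
  {g: True, f: False, s: False}
  {s: True, f: True, g: False}
  {s: True, f: False, g: False}
  {f: True, s: False, g: False}


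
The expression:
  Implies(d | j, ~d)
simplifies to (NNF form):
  ~d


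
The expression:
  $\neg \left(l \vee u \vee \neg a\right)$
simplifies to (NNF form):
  $a \wedge \neg l \wedge \neg u$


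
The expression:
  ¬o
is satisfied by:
  {o: False}


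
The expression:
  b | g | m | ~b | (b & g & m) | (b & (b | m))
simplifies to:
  True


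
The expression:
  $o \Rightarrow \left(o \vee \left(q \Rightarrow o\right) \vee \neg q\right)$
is always true.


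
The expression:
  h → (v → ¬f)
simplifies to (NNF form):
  ¬f ∨ ¬h ∨ ¬v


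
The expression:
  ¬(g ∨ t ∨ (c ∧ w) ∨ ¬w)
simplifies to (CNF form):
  w ∧ ¬c ∧ ¬g ∧ ¬t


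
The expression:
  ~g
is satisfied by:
  {g: False}


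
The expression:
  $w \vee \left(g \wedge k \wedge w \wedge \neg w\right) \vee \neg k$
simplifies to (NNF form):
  $w \vee \neg k$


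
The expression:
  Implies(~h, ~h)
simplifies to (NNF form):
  True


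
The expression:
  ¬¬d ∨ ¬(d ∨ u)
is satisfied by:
  {d: True, u: False}
  {u: False, d: False}
  {u: True, d: True}


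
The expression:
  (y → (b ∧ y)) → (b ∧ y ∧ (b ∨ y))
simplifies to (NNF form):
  y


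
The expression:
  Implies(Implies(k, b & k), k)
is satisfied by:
  {k: True}


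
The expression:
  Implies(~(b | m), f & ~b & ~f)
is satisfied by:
  {b: True, m: True}
  {b: True, m: False}
  {m: True, b: False}


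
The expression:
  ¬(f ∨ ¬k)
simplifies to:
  k ∧ ¬f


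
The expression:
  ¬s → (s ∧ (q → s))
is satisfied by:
  {s: True}


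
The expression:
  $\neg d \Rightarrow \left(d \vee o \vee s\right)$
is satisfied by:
  {d: True, o: True, s: True}
  {d: True, o: True, s: False}
  {d: True, s: True, o: False}
  {d: True, s: False, o: False}
  {o: True, s: True, d: False}
  {o: True, s: False, d: False}
  {s: True, o: False, d: False}


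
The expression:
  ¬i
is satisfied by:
  {i: False}


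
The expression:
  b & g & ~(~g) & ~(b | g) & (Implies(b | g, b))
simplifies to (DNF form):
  False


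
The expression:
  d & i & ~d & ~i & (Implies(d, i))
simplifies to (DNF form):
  False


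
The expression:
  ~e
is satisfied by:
  {e: False}


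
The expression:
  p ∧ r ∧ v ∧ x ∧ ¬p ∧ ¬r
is never true.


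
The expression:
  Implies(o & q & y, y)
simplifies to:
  True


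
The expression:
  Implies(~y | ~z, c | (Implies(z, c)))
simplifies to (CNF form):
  c | y | ~z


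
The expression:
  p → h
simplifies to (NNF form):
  h ∨ ¬p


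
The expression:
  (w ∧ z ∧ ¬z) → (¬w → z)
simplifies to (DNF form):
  True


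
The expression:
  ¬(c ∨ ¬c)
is never true.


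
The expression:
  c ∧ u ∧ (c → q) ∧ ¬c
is never true.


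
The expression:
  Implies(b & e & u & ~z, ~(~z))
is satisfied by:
  {z: True, u: False, e: False, b: False}
  {z: False, u: False, e: False, b: False}
  {b: True, z: True, u: False, e: False}
  {b: True, z: False, u: False, e: False}
  {z: True, e: True, b: False, u: False}
  {e: True, b: False, u: False, z: False}
  {b: True, e: True, z: True, u: False}
  {b: True, e: True, z: False, u: False}
  {z: True, u: True, b: False, e: False}
  {u: True, b: False, e: False, z: False}
  {z: True, b: True, u: True, e: False}
  {b: True, u: True, z: False, e: False}
  {z: True, e: True, u: True, b: False}
  {e: True, u: True, b: False, z: False}
  {b: True, e: True, u: True, z: True}


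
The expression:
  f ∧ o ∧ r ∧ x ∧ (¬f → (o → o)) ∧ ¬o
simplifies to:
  False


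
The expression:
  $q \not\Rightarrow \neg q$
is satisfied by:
  {q: True}


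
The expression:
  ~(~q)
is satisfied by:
  {q: True}


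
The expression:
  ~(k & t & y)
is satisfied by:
  {k: False, t: False, y: False}
  {y: True, k: False, t: False}
  {t: True, k: False, y: False}
  {y: True, t: True, k: False}
  {k: True, y: False, t: False}
  {y: True, k: True, t: False}
  {t: True, k: True, y: False}


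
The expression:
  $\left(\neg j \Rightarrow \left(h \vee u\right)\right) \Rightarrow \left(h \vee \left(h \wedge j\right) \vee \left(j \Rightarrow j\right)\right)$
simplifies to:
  $\text{True}$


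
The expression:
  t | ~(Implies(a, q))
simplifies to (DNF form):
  t | (a & ~q)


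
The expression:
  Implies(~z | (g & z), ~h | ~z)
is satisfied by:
  {h: False, z: False, g: False}
  {g: True, h: False, z: False}
  {z: True, h: False, g: False}
  {g: True, z: True, h: False}
  {h: True, g: False, z: False}
  {g: True, h: True, z: False}
  {z: True, h: True, g: False}


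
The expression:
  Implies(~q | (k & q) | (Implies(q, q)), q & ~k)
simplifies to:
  q & ~k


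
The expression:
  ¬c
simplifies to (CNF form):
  ¬c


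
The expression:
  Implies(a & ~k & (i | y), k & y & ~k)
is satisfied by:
  {k: True, y: False, a: False, i: False}
  {i: True, k: True, y: False, a: False}
  {k: True, y: True, i: False, a: False}
  {i: True, k: True, y: True, a: False}
  {i: False, y: False, k: False, a: False}
  {i: True, y: False, k: False, a: False}
  {y: True, i: False, k: False, a: False}
  {i: True, y: True, k: False, a: False}
  {a: True, k: True, i: False, y: False}
  {a: True, i: True, k: True, y: False}
  {a: True, k: True, y: True, i: False}
  {a: True, i: True, k: True, y: True}
  {a: True, i: False, y: False, k: False}


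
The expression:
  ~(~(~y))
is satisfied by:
  {y: False}


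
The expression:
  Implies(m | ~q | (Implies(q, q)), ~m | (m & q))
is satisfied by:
  {q: True, m: False}
  {m: False, q: False}
  {m: True, q: True}


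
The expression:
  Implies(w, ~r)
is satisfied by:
  {w: False, r: False}
  {r: True, w: False}
  {w: True, r: False}


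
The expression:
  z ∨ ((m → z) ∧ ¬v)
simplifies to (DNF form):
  z ∨ (¬m ∧ ¬v)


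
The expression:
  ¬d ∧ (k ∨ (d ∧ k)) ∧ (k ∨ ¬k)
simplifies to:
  k ∧ ¬d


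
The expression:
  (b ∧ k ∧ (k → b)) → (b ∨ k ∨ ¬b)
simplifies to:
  True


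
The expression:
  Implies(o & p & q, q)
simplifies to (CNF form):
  True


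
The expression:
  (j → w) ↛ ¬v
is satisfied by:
  {w: True, v: True, j: False}
  {v: True, j: False, w: False}
  {j: True, w: True, v: True}


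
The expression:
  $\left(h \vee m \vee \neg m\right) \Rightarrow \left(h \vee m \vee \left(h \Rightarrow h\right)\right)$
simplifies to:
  $\text{True}$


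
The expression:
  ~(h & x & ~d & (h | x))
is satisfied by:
  {d: True, x: False, h: False}
  {x: False, h: False, d: False}
  {h: True, d: True, x: False}
  {h: True, x: False, d: False}
  {d: True, x: True, h: False}
  {x: True, d: False, h: False}
  {h: True, x: True, d: True}


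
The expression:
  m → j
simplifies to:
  j ∨ ¬m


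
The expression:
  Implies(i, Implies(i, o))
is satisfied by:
  {o: True, i: False}
  {i: False, o: False}
  {i: True, o: True}


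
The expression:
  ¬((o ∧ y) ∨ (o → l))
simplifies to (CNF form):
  o ∧ ¬l ∧ ¬y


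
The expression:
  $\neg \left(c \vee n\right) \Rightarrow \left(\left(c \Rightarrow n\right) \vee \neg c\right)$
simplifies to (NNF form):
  $\text{True}$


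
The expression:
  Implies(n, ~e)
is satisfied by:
  {e: False, n: False}
  {n: True, e: False}
  {e: True, n: False}


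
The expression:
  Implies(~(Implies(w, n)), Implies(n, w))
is always true.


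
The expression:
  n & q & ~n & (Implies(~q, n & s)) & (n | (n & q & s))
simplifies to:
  False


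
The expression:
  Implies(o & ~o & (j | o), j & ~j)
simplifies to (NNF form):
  True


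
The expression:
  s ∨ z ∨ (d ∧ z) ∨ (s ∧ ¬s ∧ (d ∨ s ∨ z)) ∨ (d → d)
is always true.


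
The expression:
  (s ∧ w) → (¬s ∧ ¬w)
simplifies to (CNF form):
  ¬s ∨ ¬w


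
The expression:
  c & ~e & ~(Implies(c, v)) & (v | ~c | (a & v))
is never true.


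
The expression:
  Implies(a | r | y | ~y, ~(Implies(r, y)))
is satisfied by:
  {r: True, y: False}


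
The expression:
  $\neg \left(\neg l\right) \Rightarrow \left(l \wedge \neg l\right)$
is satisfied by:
  {l: False}


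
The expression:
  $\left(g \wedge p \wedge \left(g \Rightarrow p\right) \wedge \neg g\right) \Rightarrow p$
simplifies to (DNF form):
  $\text{True}$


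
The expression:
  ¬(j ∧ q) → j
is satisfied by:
  {j: True}


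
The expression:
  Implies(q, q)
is always true.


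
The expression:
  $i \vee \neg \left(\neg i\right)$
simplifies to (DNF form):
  $i$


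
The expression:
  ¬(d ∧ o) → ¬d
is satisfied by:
  {o: True, d: False}
  {d: False, o: False}
  {d: True, o: True}


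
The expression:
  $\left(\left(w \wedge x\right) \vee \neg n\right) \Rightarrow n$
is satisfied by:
  {n: True}


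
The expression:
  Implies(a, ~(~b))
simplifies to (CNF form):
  b | ~a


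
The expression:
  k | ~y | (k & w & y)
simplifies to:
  k | ~y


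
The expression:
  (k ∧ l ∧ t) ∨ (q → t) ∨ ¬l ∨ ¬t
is always true.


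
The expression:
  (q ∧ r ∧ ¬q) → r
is always true.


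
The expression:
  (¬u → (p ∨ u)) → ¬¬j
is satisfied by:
  {j: True, p: False, u: False}
  {j: True, u: True, p: False}
  {j: True, p: True, u: False}
  {j: True, u: True, p: True}
  {u: False, p: False, j: False}


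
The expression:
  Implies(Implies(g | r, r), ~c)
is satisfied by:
  {g: True, c: False, r: False}
  {g: False, c: False, r: False}
  {r: True, g: True, c: False}
  {r: True, g: False, c: False}
  {c: True, g: True, r: False}


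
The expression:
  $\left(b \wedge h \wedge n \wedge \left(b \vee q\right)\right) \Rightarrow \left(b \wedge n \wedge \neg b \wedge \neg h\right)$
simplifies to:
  $\neg b \vee \neg h \vee \neg n$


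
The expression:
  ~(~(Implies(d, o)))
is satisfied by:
  {o: True, d: False}
  {d: False, o: False}
  {d: True, o: True}


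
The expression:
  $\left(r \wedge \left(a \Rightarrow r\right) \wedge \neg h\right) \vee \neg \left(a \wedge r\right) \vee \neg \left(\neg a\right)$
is always true.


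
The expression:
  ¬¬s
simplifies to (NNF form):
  s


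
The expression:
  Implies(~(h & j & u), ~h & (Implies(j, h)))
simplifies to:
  (h | ~j) & (j | ~h) & (u | ~j)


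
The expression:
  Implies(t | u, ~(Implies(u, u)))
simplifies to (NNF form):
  ~t & ~u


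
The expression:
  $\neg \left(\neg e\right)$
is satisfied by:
  {e: True}


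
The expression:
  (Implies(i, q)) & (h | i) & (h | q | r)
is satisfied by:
  {h: True, q: True, i: False}
  {h: True, q: False, i: False}
  {i: True, h: True, q: True}
  {i: True, q: True, h: False}


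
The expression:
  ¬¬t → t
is always true.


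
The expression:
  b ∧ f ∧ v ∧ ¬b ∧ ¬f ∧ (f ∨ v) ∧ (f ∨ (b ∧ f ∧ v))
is never true.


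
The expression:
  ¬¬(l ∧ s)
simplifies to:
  l ∧ s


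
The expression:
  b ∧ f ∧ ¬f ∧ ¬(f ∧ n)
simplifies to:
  False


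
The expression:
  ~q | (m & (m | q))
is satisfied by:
  {m: True, q: False}
  {q: False, m: False}
  {q: True, m: True}


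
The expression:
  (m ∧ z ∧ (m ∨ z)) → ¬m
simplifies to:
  ¬m ∨ ¬z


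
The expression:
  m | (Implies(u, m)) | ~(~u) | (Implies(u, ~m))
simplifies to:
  True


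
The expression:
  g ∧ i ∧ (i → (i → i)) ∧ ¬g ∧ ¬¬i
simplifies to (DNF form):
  False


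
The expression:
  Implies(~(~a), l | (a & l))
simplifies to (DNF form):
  l | ~a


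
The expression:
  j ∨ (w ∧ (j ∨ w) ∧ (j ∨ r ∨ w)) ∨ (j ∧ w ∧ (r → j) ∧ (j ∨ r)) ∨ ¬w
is always true.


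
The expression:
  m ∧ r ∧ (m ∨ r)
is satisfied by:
  {r: True, m: True}


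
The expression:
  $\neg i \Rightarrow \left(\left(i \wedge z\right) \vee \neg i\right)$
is always true.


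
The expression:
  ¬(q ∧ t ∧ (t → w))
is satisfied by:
  {w: False, t: False, q: False}
  {q: True, w: False, t: False}
  {t: True, w: False, q: False}
  {q: True, t: True, w: False}
  {w: True, q: False, t: False}
  {q: True, w: True, t: False}
  {t: True, w: True, q: False}


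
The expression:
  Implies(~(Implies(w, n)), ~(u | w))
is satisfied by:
  {n: True, w: False}
  {w: False, n: False}
  {w: True, n: True}


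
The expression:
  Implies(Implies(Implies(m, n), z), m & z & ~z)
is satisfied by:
  {n: True, m: False, z: False}
  {m: False, z: False, n: False}
  {n: True, m: True, z: False}


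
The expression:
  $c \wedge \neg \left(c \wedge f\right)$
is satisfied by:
  {c: True, f: False}


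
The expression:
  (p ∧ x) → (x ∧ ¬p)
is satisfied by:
  {p: False, x: False}
  {x: True, p: False}
  {p: True, x: False}


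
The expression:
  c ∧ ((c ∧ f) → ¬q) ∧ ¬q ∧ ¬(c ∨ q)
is never true.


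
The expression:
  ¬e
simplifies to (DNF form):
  ¬e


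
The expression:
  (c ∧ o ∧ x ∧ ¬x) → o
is always true.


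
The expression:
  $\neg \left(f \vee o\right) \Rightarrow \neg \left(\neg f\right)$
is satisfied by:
  {o: True, f: True}
  {o: True, f: False}
  {f: True, o: False}


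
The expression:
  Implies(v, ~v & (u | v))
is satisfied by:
  {v: False}


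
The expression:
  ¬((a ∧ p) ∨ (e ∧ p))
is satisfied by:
  {e: False, p: False, a: False}
  {a: True, e: False, p: False}
  {e: True, a: False, p: False}
  {a: True, e: True, p: False}
  {p: True, a: False, e: False}


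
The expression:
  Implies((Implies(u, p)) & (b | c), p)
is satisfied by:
  {u: True, p: True, c: False, b: False}
  {b: True, u: True, p: True, c: False}
  {u: True, p: True, c: True, b: False}
  {b: True, u: True, p: True, c: True}
  {u: True, c: False, p: False, b: False}
  {u: True, b: True, c: False, p: False}
  {u: True, c: True, p: False, b: False}
  {u: True, b: True, c: True, p: False}
  {p: True, b: False, c: False, u: False}
  {b: True, p: True, c: False, u: False}
  {p: True, c: True, b: False, u: False}
  {b: True, p: True, c: True, u: False}
  {b: False, c: False, p: False, u: False}


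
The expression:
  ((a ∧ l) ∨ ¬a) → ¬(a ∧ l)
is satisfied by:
  {l: False, a: False}
  {a: True, l: False}
  {l: True, a: False}


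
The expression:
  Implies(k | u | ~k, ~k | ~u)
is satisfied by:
  {u: False, k: False}
  {k: True, u: False}
  {u: True, k: False}


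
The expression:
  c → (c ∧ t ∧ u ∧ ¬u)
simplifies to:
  ¬c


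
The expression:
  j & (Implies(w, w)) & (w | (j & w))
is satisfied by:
  {j: True, w: True}


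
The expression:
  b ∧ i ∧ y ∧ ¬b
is never true.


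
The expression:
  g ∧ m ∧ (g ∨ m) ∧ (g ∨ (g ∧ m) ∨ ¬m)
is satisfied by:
  {m: True, g: True}


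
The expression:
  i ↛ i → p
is always true.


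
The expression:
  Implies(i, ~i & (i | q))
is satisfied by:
  {i: False}


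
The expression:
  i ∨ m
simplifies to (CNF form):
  i ∨ m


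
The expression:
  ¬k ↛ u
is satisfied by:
  {u: False, k: False}


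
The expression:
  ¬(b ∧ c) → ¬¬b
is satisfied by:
  {b: True}


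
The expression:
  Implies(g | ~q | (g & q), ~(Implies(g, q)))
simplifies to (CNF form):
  (g | q) & (g | ~g) & (q | ~q) & (~g | ~q)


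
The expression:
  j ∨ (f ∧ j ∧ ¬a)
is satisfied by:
  {j: True}


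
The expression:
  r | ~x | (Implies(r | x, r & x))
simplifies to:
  r | ~x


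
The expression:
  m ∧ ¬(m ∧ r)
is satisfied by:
  {m: True, r: False}


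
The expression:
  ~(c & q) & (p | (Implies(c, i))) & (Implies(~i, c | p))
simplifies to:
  (i & ~c) | (i & ~q) | (p & ~c) | (p & ~q)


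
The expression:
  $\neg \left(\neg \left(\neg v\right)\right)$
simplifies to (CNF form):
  $\neg v$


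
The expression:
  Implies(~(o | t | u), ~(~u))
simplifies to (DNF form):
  o | t | u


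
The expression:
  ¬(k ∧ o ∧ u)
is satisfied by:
  {u: False, k: False, o: False}
  {o: True, u: False, k: False}
  {k: True, u: False, o: False}
  {o: True, k: True, u: False}
  {u: True, o: False, k: False}
  {o: True, u: True, k: False}
  {k: True, u: True, o: False}


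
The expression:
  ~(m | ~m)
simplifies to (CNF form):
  False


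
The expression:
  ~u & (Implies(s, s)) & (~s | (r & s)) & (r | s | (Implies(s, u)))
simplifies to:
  ~u & (r | ~s)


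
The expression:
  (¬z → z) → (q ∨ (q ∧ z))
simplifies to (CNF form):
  q ∨ ¬z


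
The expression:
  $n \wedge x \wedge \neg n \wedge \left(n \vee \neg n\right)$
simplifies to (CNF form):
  $\text{False}$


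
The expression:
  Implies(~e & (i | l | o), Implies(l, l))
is always true.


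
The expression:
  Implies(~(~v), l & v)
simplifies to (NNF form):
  l | ~v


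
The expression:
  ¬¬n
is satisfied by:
  {n: True}


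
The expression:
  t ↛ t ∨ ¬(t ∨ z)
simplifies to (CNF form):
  ¬t ∧ ¬z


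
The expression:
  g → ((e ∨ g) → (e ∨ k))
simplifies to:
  e ∨ k ∨ ¬g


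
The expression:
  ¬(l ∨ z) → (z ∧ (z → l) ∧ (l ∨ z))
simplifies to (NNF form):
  l ∨ z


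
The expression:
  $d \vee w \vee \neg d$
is always true.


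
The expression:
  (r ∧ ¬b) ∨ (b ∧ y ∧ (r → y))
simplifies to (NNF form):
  (b ∧ y) ∨ (r ∧ ¬b)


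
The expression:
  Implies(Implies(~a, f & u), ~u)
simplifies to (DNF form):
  ~u | (~a & ~f)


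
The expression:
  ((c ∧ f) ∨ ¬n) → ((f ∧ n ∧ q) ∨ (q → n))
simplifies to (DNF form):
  n ∨ ¬q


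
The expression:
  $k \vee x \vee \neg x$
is always true.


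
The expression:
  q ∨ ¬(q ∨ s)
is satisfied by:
  {q: True, s: False}
  {s: False, q: False}
  {s: True, q: True}


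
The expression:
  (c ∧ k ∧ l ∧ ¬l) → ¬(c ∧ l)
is always true.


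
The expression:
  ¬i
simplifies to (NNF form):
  ¬i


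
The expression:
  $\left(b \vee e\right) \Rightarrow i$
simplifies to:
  $i \vee \left(\neg b \wedge \neg e\right)$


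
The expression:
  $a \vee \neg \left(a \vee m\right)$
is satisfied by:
  {a: True, m: False}
  {m: False, a: False}
  {m: True, a: True}


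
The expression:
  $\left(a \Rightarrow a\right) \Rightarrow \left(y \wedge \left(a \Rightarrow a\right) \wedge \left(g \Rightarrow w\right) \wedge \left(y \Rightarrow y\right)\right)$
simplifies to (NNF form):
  $y \wedge \left(w \vee \neg g\right)$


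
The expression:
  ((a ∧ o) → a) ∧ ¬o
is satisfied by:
  {o: False}


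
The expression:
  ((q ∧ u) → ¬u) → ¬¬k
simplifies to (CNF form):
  (k ∨ q) ∧ (k ∨ u)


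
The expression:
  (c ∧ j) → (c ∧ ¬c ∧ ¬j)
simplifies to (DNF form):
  ¬c ∨ ¬j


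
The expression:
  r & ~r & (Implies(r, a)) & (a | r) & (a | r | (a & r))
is never true.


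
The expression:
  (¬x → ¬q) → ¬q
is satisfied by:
  {q: False, x: False}
  {x: True, q: False}
  {q: True, x: False}


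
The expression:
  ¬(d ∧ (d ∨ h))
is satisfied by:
  {d: False}


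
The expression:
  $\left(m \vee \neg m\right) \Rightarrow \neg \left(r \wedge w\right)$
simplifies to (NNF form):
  $\neg r \vee \neg w$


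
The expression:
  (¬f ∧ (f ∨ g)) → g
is always true.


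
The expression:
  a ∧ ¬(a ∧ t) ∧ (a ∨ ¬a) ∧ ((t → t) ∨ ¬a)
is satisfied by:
  {a: True, t: False}


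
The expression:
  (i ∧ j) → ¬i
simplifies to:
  ¬i ∨ ¬j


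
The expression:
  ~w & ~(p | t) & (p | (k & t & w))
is never true.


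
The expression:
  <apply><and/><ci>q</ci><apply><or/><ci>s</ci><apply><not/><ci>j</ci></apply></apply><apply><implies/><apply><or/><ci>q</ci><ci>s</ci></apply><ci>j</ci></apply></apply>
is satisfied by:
  {j: True, s: True, q: True}


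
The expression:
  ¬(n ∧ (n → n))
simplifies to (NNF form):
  ¬n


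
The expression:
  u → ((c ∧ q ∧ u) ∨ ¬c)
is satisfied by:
  {q: True, u: False, c: False}
  {u: False, c: False, q: False}
  {q: True, c: True, u: False}
  {c: True, u: False, q: False}
  {q: True, u: True, c: False}
  {u: True, q: False, c: False}
  {q: True, c: True, u: True}


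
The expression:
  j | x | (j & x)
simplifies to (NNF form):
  j | x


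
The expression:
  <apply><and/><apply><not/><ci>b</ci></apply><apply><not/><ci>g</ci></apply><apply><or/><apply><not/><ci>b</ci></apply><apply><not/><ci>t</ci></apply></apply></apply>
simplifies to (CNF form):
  <apply><and/><apply><not/><ci>b</ci></apply><apply><not/><ci>g</ci></apply></apply>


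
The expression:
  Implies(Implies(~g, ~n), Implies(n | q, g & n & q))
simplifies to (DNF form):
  (n & q) | (~g & ~q) | (~n & ~q)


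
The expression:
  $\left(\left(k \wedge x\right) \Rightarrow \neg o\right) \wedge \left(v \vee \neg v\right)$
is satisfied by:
  {k: False, o: False, x: False}
  {x: True, k: False, o: False}
  {o: True, k: False, x: False}
  {x: True, o: True, k: False}
  {k: True, x: False, o: False}
  {x: True, k: True, o: False}
  {o: True, k: True, x: False}


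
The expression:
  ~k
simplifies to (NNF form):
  ~k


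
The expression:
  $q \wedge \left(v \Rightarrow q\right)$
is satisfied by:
  {q: True}


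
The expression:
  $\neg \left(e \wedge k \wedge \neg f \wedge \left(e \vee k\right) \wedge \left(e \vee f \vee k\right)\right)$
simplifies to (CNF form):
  $f \vee \neg e \vee \neg k$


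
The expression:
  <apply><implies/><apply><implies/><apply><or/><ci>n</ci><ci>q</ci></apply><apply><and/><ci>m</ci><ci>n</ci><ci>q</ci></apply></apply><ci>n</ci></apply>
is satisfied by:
  {n: True, q: True}
  {n: True, q: False}
  {q: True, n: False}


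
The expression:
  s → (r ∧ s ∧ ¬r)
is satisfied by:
  {s: False}


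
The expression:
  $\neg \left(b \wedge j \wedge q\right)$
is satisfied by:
  {q: False, b: False, j: False}
  {j: True, q: False, b: False}
  {b: True, q: False, j: False}
  {j: True, b: True, q: False}
  {q: True, j: False, b: False}
  {j: True, q: True, b: False}
  {b: True, q: True, j: False}


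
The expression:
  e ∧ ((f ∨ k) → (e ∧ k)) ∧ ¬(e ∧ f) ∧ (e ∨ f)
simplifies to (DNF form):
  e ∧ ¬f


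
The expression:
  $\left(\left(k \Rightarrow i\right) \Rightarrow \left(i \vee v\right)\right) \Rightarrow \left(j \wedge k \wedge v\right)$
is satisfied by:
  {j: True, i: False, k: False, v: False}
  {j: False, i: False, k: False, v: False}
  {v: True, j: True, k: True, i: False}
  {v: True, j: True, k: True, i: True}


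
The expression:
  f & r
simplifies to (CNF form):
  f & r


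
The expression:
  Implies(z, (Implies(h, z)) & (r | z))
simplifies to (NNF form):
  True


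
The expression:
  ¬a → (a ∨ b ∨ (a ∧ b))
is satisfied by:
  {a: True, b: True}
  {a: True, b: False}
  {b: True, a: False}


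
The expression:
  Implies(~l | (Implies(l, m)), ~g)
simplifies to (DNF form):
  ~g | (l & ~m)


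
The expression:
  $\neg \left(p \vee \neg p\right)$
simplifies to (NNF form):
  $\text{False}$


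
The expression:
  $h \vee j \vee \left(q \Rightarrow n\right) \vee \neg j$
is always true.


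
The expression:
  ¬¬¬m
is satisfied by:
  {m: False}


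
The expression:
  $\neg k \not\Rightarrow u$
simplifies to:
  $\neg k \wedge \neg u$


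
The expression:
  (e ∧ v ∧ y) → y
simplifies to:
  True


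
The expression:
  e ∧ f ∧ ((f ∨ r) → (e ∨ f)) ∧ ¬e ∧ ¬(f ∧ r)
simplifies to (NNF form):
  False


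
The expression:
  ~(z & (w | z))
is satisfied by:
  {z: False}


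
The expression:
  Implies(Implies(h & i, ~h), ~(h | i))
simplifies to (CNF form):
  (h | ~h) & (h | ~i) & (i | ~h) & (i | ~i)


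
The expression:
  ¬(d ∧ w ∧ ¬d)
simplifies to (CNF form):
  True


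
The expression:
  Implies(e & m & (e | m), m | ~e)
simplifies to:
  True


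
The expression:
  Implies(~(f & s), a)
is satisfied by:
  {a: True, s: True, f: True}
  {a: True, s: True, f: False}
  {a: True, f: True, s: False}
  {a: True, f: False, s: False}
  {s: True, f: True, a: False}


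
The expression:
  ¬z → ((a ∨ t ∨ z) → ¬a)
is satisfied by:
  {z: True, a: False}
  {a: False, z: False}
  {a: True, z: True}


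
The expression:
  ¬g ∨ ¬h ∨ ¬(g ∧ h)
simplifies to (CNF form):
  ¬g ∨ ¬h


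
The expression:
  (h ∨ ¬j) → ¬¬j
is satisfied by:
  {j: True}


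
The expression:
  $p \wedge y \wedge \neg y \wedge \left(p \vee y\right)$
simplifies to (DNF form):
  $\text{False}$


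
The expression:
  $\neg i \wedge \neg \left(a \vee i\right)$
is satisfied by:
  {i: False, a: False}


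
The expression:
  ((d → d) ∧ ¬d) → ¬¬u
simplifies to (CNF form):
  d ∨ u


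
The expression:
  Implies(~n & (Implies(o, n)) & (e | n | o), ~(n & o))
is always true.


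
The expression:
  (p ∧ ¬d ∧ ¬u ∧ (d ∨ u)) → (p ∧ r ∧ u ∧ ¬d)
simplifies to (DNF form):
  True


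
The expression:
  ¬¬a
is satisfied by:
  {a: True}


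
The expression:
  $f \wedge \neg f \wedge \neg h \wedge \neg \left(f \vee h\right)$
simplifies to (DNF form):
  $\text{False}$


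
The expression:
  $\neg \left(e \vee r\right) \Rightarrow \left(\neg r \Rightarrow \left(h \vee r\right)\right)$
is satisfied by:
  {r: True, e: True, h: True}
  {r: True, e: True, h: False}
  {r: True, h: True, e: False}
  {r: True, h: False, e: False}
  {e: True, h: True, r: False}
  {e: True, h: False, r: False}
  {h: True, e: False, r: False}


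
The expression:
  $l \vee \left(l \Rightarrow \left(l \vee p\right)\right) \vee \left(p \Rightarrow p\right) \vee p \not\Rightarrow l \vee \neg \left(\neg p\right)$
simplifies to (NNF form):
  $\text{True}$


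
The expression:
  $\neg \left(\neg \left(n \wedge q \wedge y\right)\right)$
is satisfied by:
  {n: True, y: True, q: True}


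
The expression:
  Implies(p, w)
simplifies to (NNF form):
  w | ~p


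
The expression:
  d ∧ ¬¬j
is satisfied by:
  {j: True, d: True}


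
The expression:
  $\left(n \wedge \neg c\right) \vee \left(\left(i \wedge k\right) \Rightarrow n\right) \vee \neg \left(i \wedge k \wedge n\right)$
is always true.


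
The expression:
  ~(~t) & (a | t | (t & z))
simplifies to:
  t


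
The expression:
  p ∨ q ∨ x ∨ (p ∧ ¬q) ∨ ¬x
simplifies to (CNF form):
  True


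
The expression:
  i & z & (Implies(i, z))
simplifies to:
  i & z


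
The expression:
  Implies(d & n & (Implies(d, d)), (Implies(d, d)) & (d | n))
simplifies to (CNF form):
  True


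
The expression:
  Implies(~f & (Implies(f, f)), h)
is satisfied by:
  {h: True, f: True}
  {h: True, f: False}
  {f: True, h: False}


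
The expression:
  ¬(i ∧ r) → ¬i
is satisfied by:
  {r: True, i: False}
  {i: False, r: False}
  {i: True, r: True}


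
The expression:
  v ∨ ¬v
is always true.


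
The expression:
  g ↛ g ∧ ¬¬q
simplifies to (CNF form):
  False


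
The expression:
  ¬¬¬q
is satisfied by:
  {q: False}


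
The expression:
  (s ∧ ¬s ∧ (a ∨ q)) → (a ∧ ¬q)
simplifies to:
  True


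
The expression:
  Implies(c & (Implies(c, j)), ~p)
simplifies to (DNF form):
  ~c | ~j | ~p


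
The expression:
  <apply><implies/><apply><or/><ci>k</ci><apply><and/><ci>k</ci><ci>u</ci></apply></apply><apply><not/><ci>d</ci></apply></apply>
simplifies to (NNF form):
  <apply><or/><apply><not/><ci>d</ci></apply><apply><not/><ci>k</ci></apply></apply>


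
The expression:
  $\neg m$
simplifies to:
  $\neg m$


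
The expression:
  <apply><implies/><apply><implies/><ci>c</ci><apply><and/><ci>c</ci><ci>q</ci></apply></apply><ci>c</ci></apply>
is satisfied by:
  {c: True}


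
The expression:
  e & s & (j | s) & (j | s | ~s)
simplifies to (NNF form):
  e & s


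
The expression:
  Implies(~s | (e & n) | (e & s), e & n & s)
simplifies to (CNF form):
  s & (n | ~e)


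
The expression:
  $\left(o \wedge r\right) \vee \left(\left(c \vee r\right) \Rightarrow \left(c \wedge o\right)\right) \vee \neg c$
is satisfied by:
  {o: True, c: False}
  {c: False, o: False}
  {c: True, o: True}


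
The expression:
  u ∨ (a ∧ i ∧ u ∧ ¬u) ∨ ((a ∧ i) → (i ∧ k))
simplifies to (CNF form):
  k ∨ u ∨ ¬a ∨ ¬i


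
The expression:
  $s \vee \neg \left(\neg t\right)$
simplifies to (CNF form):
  $s \vee t$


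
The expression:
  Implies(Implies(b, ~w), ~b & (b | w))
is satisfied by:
  {w: True}


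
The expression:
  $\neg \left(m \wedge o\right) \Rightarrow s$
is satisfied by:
  {m: True, s: True, o: True}
  {m: True, s: True, o: False}
  {s: True, o: True, m: False}
  {s: True, o: False, m: False}
  {m: True, o: True, s: False}


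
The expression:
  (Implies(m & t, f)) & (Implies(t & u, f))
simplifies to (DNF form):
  f | ~t | (~m & ~u)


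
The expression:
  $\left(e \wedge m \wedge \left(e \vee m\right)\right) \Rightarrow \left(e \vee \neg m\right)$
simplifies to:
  $\text{True}$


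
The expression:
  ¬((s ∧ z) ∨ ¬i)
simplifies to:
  i ∧ (¬s ∨ ¬z)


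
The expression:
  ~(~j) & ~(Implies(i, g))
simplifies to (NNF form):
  i & j & ~g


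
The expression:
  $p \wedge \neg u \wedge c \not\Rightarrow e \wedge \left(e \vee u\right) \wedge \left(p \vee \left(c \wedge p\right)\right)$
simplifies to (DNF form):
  $\text{False}$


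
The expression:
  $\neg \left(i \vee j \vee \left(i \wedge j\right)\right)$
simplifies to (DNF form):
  $\neg i \wedge \neg j$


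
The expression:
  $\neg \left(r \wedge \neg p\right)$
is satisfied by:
  {p: True, r: False}
  {r: False, p: False}
  {r: True, p: True}


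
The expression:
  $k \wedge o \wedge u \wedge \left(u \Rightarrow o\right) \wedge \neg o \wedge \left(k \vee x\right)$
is never true.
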